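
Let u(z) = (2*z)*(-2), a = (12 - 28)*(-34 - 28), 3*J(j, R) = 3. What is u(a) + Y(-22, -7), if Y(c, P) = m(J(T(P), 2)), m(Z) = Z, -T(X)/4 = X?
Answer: -3967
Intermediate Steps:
T(X) = -4*X
J(j, R) = 1 (J(j, R) = (⅓)*3 = 1)
a = 992 (a = -16*(-62) = 992)
Y(c, P) = 1
u(z) = -4*z
u(a) + Y(-22, -7) = -4*992 + 1 = -3968 + 1 = -3967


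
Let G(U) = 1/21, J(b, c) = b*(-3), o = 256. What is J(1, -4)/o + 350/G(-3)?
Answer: 1881597/256 ≈ 7350.0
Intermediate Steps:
J(b, c) = -3*b
G(U) = 1/21
J(1, -4)/o + 350/G(-3) = -3*1/256 + 350/(1/21) = -3*1/256 + 350*21 = -3/256 + 7350 = 1881597/256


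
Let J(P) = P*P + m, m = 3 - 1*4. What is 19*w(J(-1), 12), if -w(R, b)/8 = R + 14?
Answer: -2128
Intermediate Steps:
m = -1 (m = 3 - 4 = -1)
J(P) = -1 + P² (J(P) = P*P - 1 = P² - 1 = -1 + P²)
w(R, b) = -112 - 8*R (w(R, b) = -8*(R + 14) = -8*(14 + R) = -112 - 8*R)
19*w(J(-1), 12) = 19*(-112 - 8*(-1 + (-1)²)) = 19*(-112 - 8*(-1 + 1)) = 19*(-112 - 8*0) = 19*(-112 + 0) = 19*(-112) = -2128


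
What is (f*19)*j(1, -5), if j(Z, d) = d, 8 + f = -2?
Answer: 950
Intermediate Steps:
f = -10 (f = -8 - 2 = -10)
(f*19)*j(1, -5) = -10*19*(-5) = -190*(-5) = 950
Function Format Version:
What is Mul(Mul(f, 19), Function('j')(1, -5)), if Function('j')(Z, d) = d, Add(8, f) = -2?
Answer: 950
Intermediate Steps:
f = -10 (f = Add(-8, -2) = -10)
Mul(Mul(f, 19), Function('j')(1, -5)) = Mul(Mul(-10, 19), -5) = Mul(-190, -5) = 950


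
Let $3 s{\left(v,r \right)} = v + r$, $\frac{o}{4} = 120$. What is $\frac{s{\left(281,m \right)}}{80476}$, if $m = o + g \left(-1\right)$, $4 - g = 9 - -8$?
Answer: $\frac{129}{40238} \approx 0.0032059$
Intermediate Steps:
$g = -13$ ($g = 4 - \left(9 - -8\right) = 4 - \left(9 + 8\right) = 4 - 17 = -13$)
$o = 480$ ($o = 4 \cdot 120 = 480$)
$m = 493$ ($m = 480 - -13 = 480 + 13 = 493$)
$s{\left(v,r \right)} = \frac{r}{3} + \frac{v}{3}$ ($s{\left(v,r \right)} = \frac{v + r}{3} = \frac{r + v}{3} = \frac{r}{3} + \frac{v}{3}$)
$\frac{s{\left(281,m \right)}}{80476} = \frac{\frac{1}{3} \cdot 493 + \frac{1}{3} \cdot 281}{80476} = \left(\frac{493}{3} + \frac{281}{3}\right) \frac{1}{80476} = 258 \cdot \frac{1}{80476} = \frac{129}{40238}$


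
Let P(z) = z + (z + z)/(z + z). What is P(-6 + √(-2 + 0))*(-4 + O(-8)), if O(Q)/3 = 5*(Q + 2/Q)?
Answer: 2555/4 - 511*I*√2/4 ≈ 638.75 - 180.67*I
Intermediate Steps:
O(Q) = 15*Q + 30/Q (O(Q) = 3*(5*(Q + 2/Q)) = 3*(5*Q + 10/Q) = 15*Q + 30/Q)
P(z) = 1 + z (P(z) = z + (2*z)/((2*z)) = z + (2*z)*(1/(2*z)) = z + 1 = 1 + z)
P(-6 + √(-2 + 0))*(-4 + O(-8)) = (1 + (-6 + √(-2 + 0)))*(-4 + (15*(-8) + 30/(-8))) = (1 + (-6 + √(-2)))*(-4 + (-120 + 30*(-⅛))) = (1 + (-6 + I*√2))*(-4 + (-120 - 15/4)) = (-5 + I*√2)*(-4 - 495/4) = (-5 + I*√2)*(-511/4) = 2555/4 - 511*I*√2/4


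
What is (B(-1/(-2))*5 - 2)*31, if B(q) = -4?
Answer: -682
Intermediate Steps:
(B(-1/(-2))*5 - 2)*31 = (-4*5 - 2)*31 = (-20 - 2)*31 = -22*31 = -682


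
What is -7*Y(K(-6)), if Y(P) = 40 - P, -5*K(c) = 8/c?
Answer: -4172/15 ≈ -278.13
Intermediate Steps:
K(c) = -8/(5*c)
-7*Y(K(-6)) = -7*(40 - (-8)/(5*(-6))) = -7*(40 - (-8)*(-1)/(5*6)) = -7*(40 - 1*4/15) = -7*(40 - 4/15) = -7*596/15 = -4172/15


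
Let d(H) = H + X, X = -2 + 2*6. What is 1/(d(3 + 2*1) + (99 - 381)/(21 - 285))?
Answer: 44/707 ≈ 0.062235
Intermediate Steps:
X = 10 (X = -2 + 12 = 10)
d(H) = 10 + H (d(H) = H + 10 = 10 + H)
1/(d(3 + 2*1) + (99 - 381)/(21 - 285)) = 1/((10 + (3 + 2*1)) + (99 - 381)/(21 - 285)) = 1/((10 + (3 + 2)) - 282/(-264)) = 1/((10 + 5) - 282*(-1/264)) = 1/(15 + 47/44) = 1/(707/44) = 44/707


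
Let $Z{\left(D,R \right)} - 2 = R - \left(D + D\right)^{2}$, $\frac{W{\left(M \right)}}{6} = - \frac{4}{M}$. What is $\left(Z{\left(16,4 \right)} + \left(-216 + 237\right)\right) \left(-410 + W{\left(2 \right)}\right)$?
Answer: $420734$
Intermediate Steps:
$W{\left(M \right)} = - \frac{24}{M}$ ($W{\left(M \right)} = 6 \left(- \frac{4}{M}\right) = - \frac{24}{M}$)
$Z{\left(D,R \right)} = 2 + R - 4 D^{2}$ ($Z{\left(D,R \right)} = 2 + \left(R - \left(D + D\right)^{2}\right) = 2 - \left(\left(2 D\right)^{2} - R\right) = 2 + \left(R - 4 D^{2}\right) = 2 - \left(- R + 4 D^{2}\right) = 2 + R - 4 D^{2}$)
$\left(Z{\left(16,4 \right)} + \left(-216 + 237\right)\right) \left(-410 + W{\left(2 \right)}\right) = \left(\left(2 + 4 - 4 \cdot 16^{2}\right) + \left(-216 + 237\right)\right) \left(-410 - \frac{24}{2}\right) = \left(\left(2 + 4 - 1024\right) + 21\right) \left(-410 - 12\right) = \left(-1018 + 21\right) \left(-422\right) = \left(-997\right) \left(-422\right) = 420734$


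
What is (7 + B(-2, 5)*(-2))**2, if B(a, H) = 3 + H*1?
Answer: 81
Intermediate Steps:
B(a, H) = 3 + H
(7 + B(-2, 5)*(-2))**2 = (7 + (3 + 5)*(-2))**2 = (7 + 8*(-2))**2 = (7 - 16)**2 = (-9)**2 = 81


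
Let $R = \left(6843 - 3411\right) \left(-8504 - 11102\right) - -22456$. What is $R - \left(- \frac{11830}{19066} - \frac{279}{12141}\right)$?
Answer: $- \frac{865033356195854}{12860017} \approx -6.7265 \cdot 10^{7}$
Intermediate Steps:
$R = -67265336$ ($R = 3432 \left(-19606\right) + 22456 = -67287792 + 22456 = -67265336$)
$R - \left(- \frac{11830}{19066} - \frac{279}{12141}\right) = -67265336 - \left(- \frac{11830}{19066} - \frac{279}{12141}\right) = -67265336 - \left(\left(-11830\right) \frac{1}{19066} - \frac{31}{1349}\right) = -67265336 - \left(- \frac{5915}{9533} - \frac{31}{1349}\right) = -67265336 - - \frac{8274858}{12860017} = -67265336 + \frac{8274858}{12860017} = - \frac{865033356195854}{12860017}$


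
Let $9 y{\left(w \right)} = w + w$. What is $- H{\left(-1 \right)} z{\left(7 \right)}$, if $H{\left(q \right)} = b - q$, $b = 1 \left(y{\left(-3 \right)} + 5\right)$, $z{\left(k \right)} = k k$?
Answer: $- \frac{784}{3} \approx -261.33$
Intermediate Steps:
$z{\left(k \right)} = k^{2}$
$y{\left(w \right)} = \frac{2 w}{9}$ ($y{\left(w \right)} = \frac{w + w}{9} = \frac{2 w}{9}$)
$b = \frac{13}{3}$ ($b = 1 \left(\frac{2}{9} \left(-3\right) + 5\right) = 1 \left(- \frac{2}{3} + 5\right) = 1 \cdot \frac{13}{3} = \frac{13}{3} \approx 4.3333$)
$H{\left(q \right)} = \frac{13}{3} - q$
$- H{\left(-1 \right)} z{\left(7 \right)} = - (\frac{13}{3} - -1) 7^{2} = - (\frac{13}{3} + 1) 49 = \left(-1\right) \frac{16}{3} \cdot 49 = \left(- \frac{16}{3}\right) 49 = - \frac{784}{3}$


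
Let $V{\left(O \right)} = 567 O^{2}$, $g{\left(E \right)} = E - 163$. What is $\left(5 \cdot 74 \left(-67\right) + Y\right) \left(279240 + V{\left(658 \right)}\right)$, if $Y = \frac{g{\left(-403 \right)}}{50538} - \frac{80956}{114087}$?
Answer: $- \frac{1951638720448732657260}{320318267} \approx -6.0928 \cdot 10^{12}$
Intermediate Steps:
$g{\left(E \right)} = -163 + E$
$Y = - \frac{230884865}{320318267}$ ($Y = \frac{-163 - 403}{50538} - \frac{80956}{114087} = \left(-566\right) \frac{1}{50538} - \frac{80956}{114087} = - \frac{283}{25269} - \frac{80956}{114087} = - \frac{230884865}{320318267} \approx -0.7208$)
$\left(5 \cdot 74 \left(-67\right) + Y\right) \left(279240 + V{\left(658 \right)}\right) = \left(5 \cdot 74 \left(-67\right) - \frac{230884865}{320318267}\right) \left(279240 + 567 \cdot 658^{2}\right) = \left(370 \left(-67\right) - \frac{230884865}{320318267}\right) \left(279240 + 567 \cdot 432964\right) = \left(-24790 - \frac{230884865}{320318267}\right) \left(279240 + 245490588\right) = \left(- \frac{7940920723795}{320318267}\right) 245769828 = - \frac{1951638720448732657260}{320318267}$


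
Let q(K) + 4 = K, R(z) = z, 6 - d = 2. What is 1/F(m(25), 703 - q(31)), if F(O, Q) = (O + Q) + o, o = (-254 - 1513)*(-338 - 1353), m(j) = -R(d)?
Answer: 1/2988669 ≈ 3.3460e-7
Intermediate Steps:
d = 4 (d = 6 - 1*2 = 6 - 2 = 4)
m(j) = -4 (m(j) = -1*4 = -4)
q(K) = -4 + K
o = 2987997 (o = -1767*(-1691) = 2987997)
F(O, Q) = 2987997 + O + Q (F(O, Q) = (O + Q) + 2987997 = 2987997 + O + Q)
1/F(m(25), 703 - q(31)) = 1/(2987997 - 4 + (703 - (-4 + 31))) = 1/(2987997 - 4 + (703 - 1*27)) = 1/(2987997 - 4 + (703 - 27)) = 1/(2987997 - 4 + 676) = 1/2988669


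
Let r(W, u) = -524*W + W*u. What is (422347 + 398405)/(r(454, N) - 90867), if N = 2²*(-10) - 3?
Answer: -273584/116095 ≈ -2.3566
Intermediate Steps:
N = -43 (N = 4*(-10) - 3 = -40 - 3 = -43)
(422347 + 398405)/(r(454, N) - 90867) = (422347 + 398405)/(454*(-524 - 43) - 90867) = 820752/(454*(-567) - 90867) = 820752/(-257418 - 90867) = 820752/(-348285) = 820752*(-1/348285) = -273584/116095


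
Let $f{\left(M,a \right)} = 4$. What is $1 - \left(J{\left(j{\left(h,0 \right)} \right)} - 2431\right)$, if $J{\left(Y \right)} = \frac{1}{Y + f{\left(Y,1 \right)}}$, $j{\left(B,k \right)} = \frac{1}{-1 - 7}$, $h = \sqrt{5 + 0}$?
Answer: $\frac{75384}{31} \approx 2431.7$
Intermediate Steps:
$h = \sqrt{5} \approx 2.2361$
$j{\left(B,k \right)} = - \frac{1}{8}$ ($j{\left(B,k \right)} = \frac{1}{-8} = - \frac{1}{8}$)
$J{\left(Y \right)} = \frac{1}{4 + Y}$ ($J{\left(Y \right)} = \frac{1}{Y + 4} = \frac{1}{4 + Y}$)
$1 - \left(J{\left(j{\left(h,0 \right)} \right)} - 2431\right) = 1 - \left(\frac{1}{4 - \frac{1}{8}} - 2431\right) = 1 - \left(\frac{1}{\frac{31}{8}} - 2431\right) = 1 - \left(\frac{8}{31} - 2431\right) = 1 - - \frac{75353}{31} = 1 + \frac{75353}{31} = \frac{75384}{31}$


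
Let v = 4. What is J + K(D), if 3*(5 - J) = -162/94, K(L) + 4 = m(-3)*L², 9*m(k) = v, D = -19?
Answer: 68534/423 ≈ 162.02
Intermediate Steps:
m(k) = 4/9 (m(k) = (⅑)*4 = 4/9)
K(L) = -4 + 4*L²/9
J = 262/47 (J = 5 - (-54)/94 = 5 - ⅓*(-81/47) = 5 + 27/47 = 262/47 ≈ 5.5745)
J + K(D) = 262/47 + (-4 + (4/9)*(-19)²) = 262/47 + (-4 + (4/9)*361) = 262/47 + (-4 + 1444/9) = 262/47 + 1408/9 = 68534/423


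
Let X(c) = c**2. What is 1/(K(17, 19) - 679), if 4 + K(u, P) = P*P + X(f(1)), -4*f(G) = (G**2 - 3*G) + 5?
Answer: -16/5143 ≈ -0.0031110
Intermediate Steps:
f(G) = -5/4 - G**2/4 + 3*G/4 (f(G) = -((G**2 - 3*G) + 5)/4 = -(5 + G**2 - 3*G)/4 = -5/4 - G**2/4 + 3*G/4)
K(u, P) = -55/16 + P**2 (K(u, P) = -4 + (P*P + (-5/4 - 1/4*1**2 + (3/4)*1)**2) = -4 + (P**2 + (-5/4 - 1/4*1 + 3/4)**2) = -4 + (P**2 + (-5/4 - 1/4 + 3/4)**2) = -4 + (P**2 + (-3/4)**2) = -4 + (P**2 + 9/16) = -4 + (9/16 + P**2) = -55/16 + P**2)
1/(K(17, 19) - 679) = 1/((-55/16 + 19**2) - 679) = 1/((-55/16 + 361) - 679) = 1/(5721/16 - 679) = 1/(-5143/16) = -16/5143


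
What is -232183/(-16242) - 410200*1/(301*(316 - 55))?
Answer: 551336203/60761322 ≈ 9.0738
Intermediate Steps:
-232183/(-16242) - 410200*1/(301*(316 - 55)) = -232183*(-1/16242) - 410200/(261*301) = 232183/16242 - 410200/78561 = 232183/16242 - 410200*1/78561 = 232183/16242 - 58600/11223 = 551336203/60761322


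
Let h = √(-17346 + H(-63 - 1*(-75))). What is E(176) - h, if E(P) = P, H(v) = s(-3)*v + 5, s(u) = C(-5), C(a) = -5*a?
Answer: 176 - I*√17041 ≈ 176.0 - 130.54*I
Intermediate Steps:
s(u) = 25 (s(u) = -5*(-5) = 25)
H(v) = 5 + 25*v (H(v) = 25*v + 5 = 5 + 25*v)
h = I*√17041 (h = √(-17346 + (5 + 25*(-63 - 1*(-75)))) = √(-17346 + (5 + 25*(-63 + 75))) = √(-17346 + (5 + 25*12)) = √(-17346 + (5 + 300)) = √(-17346 + 305) = √(-17041) = I*√17041 ≈ 130.54*I)
E(176) - h = 176 - I*√17041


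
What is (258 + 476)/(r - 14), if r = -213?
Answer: -734/227 ≈ -3.2335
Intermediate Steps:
(258 + 476)/(r - 14) = (258 + 476)/(-213 - 14) = 734/(-227) = 734*(-1/227) = -734/227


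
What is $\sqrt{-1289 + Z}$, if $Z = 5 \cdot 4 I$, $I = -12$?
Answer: $i \sqrt{1529} \approx 39.102 i$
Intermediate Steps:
$Z = -240$ ($Z = 5 \cdot 4 \left(-12\right) = 20 \left(-12\right) = -240$)
$\sqrt{-1289 + Z} = \sqrt{-1289 - 240} = \sqrt{-1529} = i \sqrt{1529}$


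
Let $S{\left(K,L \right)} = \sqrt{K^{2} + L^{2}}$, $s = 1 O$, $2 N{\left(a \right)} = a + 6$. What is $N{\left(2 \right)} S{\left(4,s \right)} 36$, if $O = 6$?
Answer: $288 \sqrt{13} \approx 1038.4$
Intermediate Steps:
$N{\left(a \right)} = 3 + \frac{a}{2}$ ($N{\left(a \right)} = \frac{a + 6}{2} = \frac{6 + a}{2} = 3 + \frac{a}{2}$)
$s = 6$ ($s = 1 \cdot 6 = 6$)
$N{\left(2 \right)} S{\left(4,s \right)} 36 = \left(3 + \frac{1}{2} \cdot 2\right) \sqrt{4^{2} + 6^{2}} \cdot 36 = \left(3 + 1\right) \sqrt{16 + 36} \cdot 36 = 4 \sqrt{52} \cdot 36 = 4 \cdot 2 \sqrt{13} \cdot 36 = 8 \sqrt{13} \cdot 36 = 288 \sqrt{13}$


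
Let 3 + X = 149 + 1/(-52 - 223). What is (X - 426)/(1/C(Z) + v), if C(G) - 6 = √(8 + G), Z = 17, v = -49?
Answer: 77001/13450 ≈ 5.7250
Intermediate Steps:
C(G) = 6 + √(8 + G)
X = 40149/275 (X = -3 + (149 + 1/(-52 - 223)) = -3 + (149 + 1/(-275)) = -3 + (149 - 1/275) = -3 + 40974/275 = 40149/275 ≈ 146.00)
(X - 426)/(1/C(Z) + v) = (40149/275 - 426)/(1/(6 + √(8 + 17)) - 49) = -77001/(275*(1/(6 + √25) - 49)) = -77001/(275*(1/(6 + 5) - 49)) = -77001/(275*(1/11 - 49)) = -77001/(275*(-538/11)) = -77001/275*(-11/538) = 77001/13450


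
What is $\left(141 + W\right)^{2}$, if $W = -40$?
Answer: $10201$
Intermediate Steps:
$\left(141 + W\right)^{2} = \left(141 - 40\right)^{2} = 101^{2} = 10201$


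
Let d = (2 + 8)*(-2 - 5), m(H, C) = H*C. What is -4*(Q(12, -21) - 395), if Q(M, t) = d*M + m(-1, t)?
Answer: 4856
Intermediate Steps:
m(H, C) = C*H
d = -70 (d = 10*(-7) = -70)
Q(M, t) = -t - 70*M (Q(M, t) = -70*M + t*(-1) = -70*M - t = -t - 70*M)
-4*(Q(12, -21) - 395) = -4*((-1*(-21) - 70*12) - 395) = -4*((21 - 840) - 395) = -4*(-819 - 395) = -4*(-1214) = 4856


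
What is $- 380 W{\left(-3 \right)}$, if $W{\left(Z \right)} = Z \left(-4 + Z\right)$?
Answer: $-7980$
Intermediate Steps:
$- 380 W{\left(-3 \right)} = - 380 \left(- 3 \left(-4 - 3\right)\right) = - 380 \left(\left(-3\right) \left(-7\right)\right) = \left(-380\right) 21 = -7980$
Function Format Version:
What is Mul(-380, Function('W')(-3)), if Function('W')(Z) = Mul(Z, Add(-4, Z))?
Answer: -7980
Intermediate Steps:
Mul(-380, Function('W')(-3)) = Mul(-380, Mul(-3, Add(-4, -3))) = Mul(-380, Mul(-3, -7)) = Mul(-380, 21) = -7980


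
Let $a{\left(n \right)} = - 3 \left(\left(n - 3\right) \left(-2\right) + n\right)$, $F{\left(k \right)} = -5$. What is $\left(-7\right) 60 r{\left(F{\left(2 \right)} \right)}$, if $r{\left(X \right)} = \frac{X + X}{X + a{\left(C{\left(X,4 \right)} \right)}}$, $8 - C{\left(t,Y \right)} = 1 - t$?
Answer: $- \frac{4200}{17} \approx -247.06$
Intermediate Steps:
$C{\left(t,Y \right)} = 7 + t$ ($C{\left(t,Y \right)} = 8 - \left(1 - t\right) = 8 + \left(-1 + t\right) = 7 + t$)
$a{\left(n \right)} = -18 + 3 n$ ($a{\left(n \right)} = - 3 \left(\left(-3 + n\right) \left(-2\right) + n\right) = - 3 \left(\left(6 - 2 n\right) + n\right) = - 3 \left(6 - n\right) = -18 + 3 n$)
$r{\left(X \right)} = \frac{2 X}{3 + 4 X}$ ($r{\left(X \right)} = \frac{X + X}{X + \left(-18 + 3 \left(7 + X\right)\right)} = \frac{2 X}{X + \left(-18 + \left(21 + 3 X\right)\right)} = \frac{2 X}{X + \left(3 + 3 X\right)} = \frac{2 X}{3 + 4 X}$)
$\left(-7\right) 60 r{\left(F{\left(2 \right)} \right)} = \left(-7\right) 60 \cdot 2 \left(-5\right) \frac{1}{3 + 4 \left(-5\right)} = - 420 \cdot 2 \left(-5\right) \frac{1}{3 - 20} = - 420 \cdot 2 \left(-5\right) \frac{1}{-17} = - 420 \cdot 2 \left(-5\right) \left(- \frac{1}{17}\right) = \left(-420\right) \frac{10}{17} = - \frac{4200}{17}$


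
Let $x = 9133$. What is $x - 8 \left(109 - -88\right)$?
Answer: $7557$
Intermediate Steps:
$x - 8 \left(109 - -88\right) = 9133 - 8 \left(109 - -88\right) = 9133 - 8 \left(109 + 88\right) = 9133 - 8 \cdot 197 = 9133 - 1576 = 7557$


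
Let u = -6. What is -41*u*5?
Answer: 1230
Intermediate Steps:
-41*u*5 = -41*(-6)*5 = 246*5 = 1230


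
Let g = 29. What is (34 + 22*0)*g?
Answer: 986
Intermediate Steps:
(34 + 22*0)*g = (34 + 22*0)*29 = (34 + 0)*29 = 34*29 = 986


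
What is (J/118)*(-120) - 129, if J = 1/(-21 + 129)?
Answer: -68504/531 ≈ -129.01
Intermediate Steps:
J = 1/108 ≈ 0.0092593
(J/118)*(-120) - 129 = ((1/108)/118)*(-120) - 129 = ((1/108)*(1/118))*(-120) - 129 = (1/12744)*(-120) - 129 = -5/531 - 129 = -68504/531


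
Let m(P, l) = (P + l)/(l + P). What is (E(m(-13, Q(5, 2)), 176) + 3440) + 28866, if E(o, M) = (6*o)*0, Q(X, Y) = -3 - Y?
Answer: 32306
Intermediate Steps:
m(P, l) = 1 (m(P, l) = (P + l)/(P + l) = 1)
E(o, M) = 0
(E(m(-13, Q(5, 2)), 176) + 3440) + 28866 = (0 + 3440) + 28866 = 3440 + 28866 = 32306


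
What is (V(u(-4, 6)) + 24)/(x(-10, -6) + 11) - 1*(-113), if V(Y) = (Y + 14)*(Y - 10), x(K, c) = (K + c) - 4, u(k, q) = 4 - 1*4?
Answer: 1133/9 ≈ 125.89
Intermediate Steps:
u(k, q) = 0 (u(k, q) = 4 - 4 = 0)
x(K, c) = -4 + K + c
V(Y) = (-10 + Y)*(14 + Y) (V(Y) = (14 + Y)*(-10 + Y) = (-10 + Y)*(14 + Y))
(V(u(-4, 6)) + 24)/(x(-10, -6) + 11) - 1*(-113) = ((-140 + 0**2 + 4*0) + 24)/((-4 - 10 - 6) + 11) - 1*(-113) = ((-140 + 0 + 0) + 24)/(-20 + 11) + 113 = (-140 + 24)/(-9) + 113 = -116*(-1/9) + 113 = 116/9 + 113 = 1133/9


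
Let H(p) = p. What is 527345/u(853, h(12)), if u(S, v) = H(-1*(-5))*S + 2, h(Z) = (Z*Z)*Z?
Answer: 527345/4267 ≈ 123.59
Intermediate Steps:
h(Z) = Z³ (h(Z) = Z²*Z = Z³)
u(S, v) = 2 + 5*S (u(S, v) = (-1*(-5))*S + 2 = 5*S + 2 = 2 + 5*S)
527345/u(853, h(12)) = 527345/(2 + 5*853) = 527345/(2 + 4265) = 527345/4267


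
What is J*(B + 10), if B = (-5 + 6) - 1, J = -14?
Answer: -140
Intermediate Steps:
B = 0 (B = 1 - 1 = 0)
J*(B + 10) = -14*(0 + 10) = -14*10 = -140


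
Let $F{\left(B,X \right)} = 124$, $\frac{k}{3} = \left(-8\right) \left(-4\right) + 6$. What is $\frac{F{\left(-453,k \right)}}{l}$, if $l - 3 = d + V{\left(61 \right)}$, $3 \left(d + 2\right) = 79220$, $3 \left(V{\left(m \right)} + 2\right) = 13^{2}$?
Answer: $\frac{62}{13231} \approx 0.004686$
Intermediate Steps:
$V{\left(m \right)} = \frac{163}{3}$ ($V{\left(m \right)} = -2 + \frac{13^{2}}{3} = -2 + \frac{1}{3} \cdot 169 = -2 + \frac{169}{3} = \frac{163}{3}$)
$k = 114$ ($k = 3 \left(\left(-8\right) \left(-4\right) + 6\right) = 3 \left(32 + 6\right) = 3 \cdot 38 = 114$)
$d = \frac{79214}{3}$ ($d = -2 + \frac{1}{3} \cdot 79220 = -2 + \frac{79220}{3} = \frac{79214}{3} \approx 26405.0$)
$l = 26462$ ($l = 3 + \left(\frac{79214}{3} + \frac{163}{3}\right) = 3 + 26459 = 26462$)
$\frac{F{\left(-453,k \right)}}{l} = \frac{124}{26462} = 124 \cdot \frac{1}{26462} = \frac{62}{13231}$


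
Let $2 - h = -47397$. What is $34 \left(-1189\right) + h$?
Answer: $6973$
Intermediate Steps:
$h = 47399$ ($h = 2 - -47397 = 2 + 47397 = 47399$)
$34 \left(-1189\right) + h = 34 \left(-1189\right) + 47399 = -40426 + 47399 = 6973$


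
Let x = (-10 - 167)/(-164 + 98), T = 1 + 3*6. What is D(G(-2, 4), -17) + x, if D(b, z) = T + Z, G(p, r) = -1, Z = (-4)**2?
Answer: 829/22 ≈ 37.682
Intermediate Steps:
T = 19 (T = 1 + 18 = 19)
Z = 16
D(b, z) = 35 (D(b, z) = 19 + 16 = 35)
x = 59/22 (x = -177/(-66) = -177*(-1/66) = 59/22 ≈ 2.6818)
D(G(-2, 4), -17) + x = 35 + 59/22 = 829/22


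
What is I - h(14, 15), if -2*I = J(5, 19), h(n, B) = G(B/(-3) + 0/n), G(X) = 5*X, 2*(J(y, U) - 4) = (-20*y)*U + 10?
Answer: 991/2 ≈ 495.50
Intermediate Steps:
J(y, U) = 9 - 10*U*y (J(y, U) = 4 + ((-20*y)*U + 10)/2 = 4 + (-20*U*y + 10)/2 = 4 + (10 - 20*U*y)/2 = 4 + (5 - 10*U*y) = 9 - 10*U*y)
h(n, B) = -5*B/3 (h(n, B) = 5*(B/(-3) + 0/n) = 5*(B*(-⅓) + 0) = 5*(-B/3 + 0) = 5*(-B/3) = -5*B/3)
I = 941/2 (I = -(9 - 10*19*5)/2 = -(9 - 950)/2 = -½*(-941) = 941/2 ≈ 470.50)
I - h(14, 15) = 941/2 - (-5)*15/3 = 941/2 - 1*(-25) = 941/2 + 25 = 991/2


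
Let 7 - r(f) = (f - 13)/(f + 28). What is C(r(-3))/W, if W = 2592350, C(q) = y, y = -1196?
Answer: -598/1296175 ≈ -0.00046136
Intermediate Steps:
r(f) = 7 - (-13 + f)/(28 + f) (r(f) = 7 - (f - 13)/(f + 28) = 7 - (-13 + f)/(28 + f))
C(q) = -1196
C(r(-3))/W = -1196/2592350 = -1196*1/2592350 = -598/1296175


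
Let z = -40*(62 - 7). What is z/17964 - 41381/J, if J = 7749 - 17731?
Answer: 180351971/44829162 ≈ 4.0231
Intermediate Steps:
J = -9982
z = -2200 (z = -40*55 = -2200)
z/17964 - 41381/J = -2200/17964 - 41381/(-9982) = -2200*1/17964 - 41381*(-1/9982) = -550/4491 + 41381/9982 = 180351971/44829162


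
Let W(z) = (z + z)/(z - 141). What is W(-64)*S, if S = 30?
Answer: 768/41 ≈ 18.732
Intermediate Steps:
W(z) = 2*z/(-141 + z) (W(z) = (2*z)/(-141 + z) = 2*z/(-141 + z))
W(-64)*S = (2*(-64)/(-141 - 64))*30 = (2*(-64)/(-205))*30 = (2*(-64)*(-1/205))*30 = (128/205)*30 = 768/41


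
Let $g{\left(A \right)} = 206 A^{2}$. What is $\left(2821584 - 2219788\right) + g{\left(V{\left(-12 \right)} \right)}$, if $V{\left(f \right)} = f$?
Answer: $631460$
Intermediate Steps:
$\left(2821584 - 2219788\right) + g{\left(V{\left(-12 \right)} \right)} = \left(2821584 - 2219788\right) + 206 \left(-12\right)^{2} = 601796 + 206 \cdot 144 = 601796 + 29664 = 631460$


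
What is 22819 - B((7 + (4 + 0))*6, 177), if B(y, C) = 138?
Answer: 22681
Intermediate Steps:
22819 - B((7 + (4 + 0))*6, 177) = 22819 - 1*138 = 22819 - 138 = 22681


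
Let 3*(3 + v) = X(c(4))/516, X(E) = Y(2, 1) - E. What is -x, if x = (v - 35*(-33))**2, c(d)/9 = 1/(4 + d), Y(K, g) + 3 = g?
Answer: -203528542593649/153363456 ≈ -1.3271e+6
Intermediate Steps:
Y(K, g) = -3 + g
c(d) = 9/(4 + d)
X(E) = -2 - E (X(E) = (-3 + 1) - E = -2 - E)
v = -37177/12384 (v = -3 + ((-2 - 9/(4 + 4))/516)/3 = -3 + ((-2 - 9/8)*(1/516))/3 = -3 + (-25/8*1/516)/3 = -3 + (1/3)*(-25/4128) = -3 - 25/12384 = -37177/12384 ≈ -3.0020)
x = 203528542593649/153363456 (x = (-37177/12384 - 35*(-33))**2 = (-37177/12384 + 1155)**2 = (14266343/12384)**2 = 203528542593649/153363456 ≈ 1.3271e+6)
-x = -1*203528542593649/153363456 = -203528542593649/153363456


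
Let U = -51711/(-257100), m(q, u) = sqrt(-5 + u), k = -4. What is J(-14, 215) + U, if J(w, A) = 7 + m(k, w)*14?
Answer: 617137/85700 + 14*I*sqrt(19) ≈ 7.2011 + 61.025*I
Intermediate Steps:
J(w, A) = 7 + 14*sqrt(-5 + w) (J(w, A) = 7 + sqrt(-5 + w)*14 = 7 + 14*sqrt(-5 + w))
U = 17237/85700 (U = -51711*(-1/257100) = 17237/85700 ≈ 0.20113)
J(-14, 215) + U = (7 + 14*sqrt(-5 - 14)) + 17237/85700 = (7 + 14*sqrt(-19)) + 17237/85700 = (7 + 14*(I*sqrt(19))) + 17237/85700 = (7 + 14*I*sqrt(19)) + 17237/85700 = 617137/85700 + 14*I*sqrt(19)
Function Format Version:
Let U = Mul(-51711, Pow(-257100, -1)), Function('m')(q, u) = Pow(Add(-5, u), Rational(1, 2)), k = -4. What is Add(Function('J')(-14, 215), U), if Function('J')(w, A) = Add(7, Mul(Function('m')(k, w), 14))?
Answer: Add(Rational(617137, 85700), Mul(14, I, Pow(19, Rational(1, 2)))) ≈ Add(7.2011, Mul(61.025, I))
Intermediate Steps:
Function('J')(w, A) = Add(7, Mul(14, Pow(Add(-5, w), Rational(1, 2)))) (Function('J')(w, A) = Add(7, Mul(Pow(Add(-5, w), Rational(1, 2)), 14)) = Add(7, Mul(14, Pow(Add(-5, w), Rational(1, 2)))))
U = Rational(17237, 85700) (U = Mul(-51711, Rational(-1, 257100)) = Rational(17237, 85700) ≈ 0.20113)
Add(Function('J')(-14, 215), U) = Add(Add(7, Mul(14, Pow(Add(-5, -14), Rational(1, 2)))), Rational(17237, 85700)) = Add(Add(7, Mul(14, Pow(-19, Rational(1, 2)))), Rational(17237, 85700)) = Add(Add(7, Mul(14, Mul(I, Pow(19, Rational(1, 2))))), Rational(17237, 85700)) = Add(Add(7, Mul(14, I, Pow(19, Rational(1, 2)))), Rational(17237, 85700)) = Add(Rational(617137, 85700), Mul(14, I, Pow(19, Rational(1, 2))))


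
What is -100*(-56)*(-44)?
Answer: -246400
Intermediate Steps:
-100*(-56)*(-44) = 5600*(-44) = -246400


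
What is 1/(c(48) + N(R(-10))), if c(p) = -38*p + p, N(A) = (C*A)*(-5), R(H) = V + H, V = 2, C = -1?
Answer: -1/1816 ≈ -0.00055066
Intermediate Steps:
R(H) = 2 + H
N(A) = 5*A (N(A) = -A*(-5) = 5*A)
c(p) = -37*p
1/(c(48) + N(R(-10))) = 1/(-37*48 + 5*(2 - 10)) = 1/(-1776 + 5*(-8)) = 1/(-1776 - 40) = 1/(-1816) = -1/1816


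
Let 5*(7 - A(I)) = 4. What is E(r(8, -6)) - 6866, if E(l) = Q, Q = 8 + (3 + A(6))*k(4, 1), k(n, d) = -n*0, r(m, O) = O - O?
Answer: -6858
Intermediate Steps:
r(m, O) = 0
A(I) = 31/5 (A(I) = 7 - 1/5*4 = 7 - 4/5 = 31/5)
k(n, d) = 0 (k(n, d) = -1*0 = 0)
Q = 8 (Q = 8 + (3 + 31/5)*0 = 8 + (46/5)*0 = 8 + 0 = 8)
E(l) = 8
E(r(8, -6)) - 6866 = 8 - 6866 = -6858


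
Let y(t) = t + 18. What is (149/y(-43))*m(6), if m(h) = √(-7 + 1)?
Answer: -149*I*√6/25 ≈ -14.599*I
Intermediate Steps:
y(t) = 18 + t
m(h) = I*√6 (m(h) = √(-6) = I*√6)
(149/y(-43))*m(6) = (149/(18 - 43))*(I*√6) = (149/(-25))*(I*√6) = (149*(-1/25))*(I*√6) = -149*I*√6/25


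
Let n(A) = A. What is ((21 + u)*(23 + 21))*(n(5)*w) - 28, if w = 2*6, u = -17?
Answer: 10532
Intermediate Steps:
w = 12
((21 + u)*(23 + 21))*(n(5)*w) - 28 = ((21 - 17)*(23 + 21))*(5*12) - 28 = (4*44)*60 - 28 = 176*60 - 28 = 10560 - 28 = 10532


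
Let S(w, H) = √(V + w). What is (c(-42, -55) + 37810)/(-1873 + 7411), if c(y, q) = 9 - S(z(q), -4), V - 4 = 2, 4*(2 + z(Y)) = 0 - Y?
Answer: 37819/5538 - √71/11076 ≈ 6.8282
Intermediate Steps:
z(Y) = -2 - Y/4 (z(Y) = -2 + (0 - Y)/4 = -2 + (-Y)/4 = -2 - Y/4)
V = 6 (V = 4 + 2 = 6)
S(w, H) = √(6 + w)
c(y, q) = 9 - √(4 - q/4) (c(y, q) = 9 - √(6 + (-2 - q/4)) = 9 - √(4 - q/4))
(c(-42, -55) + 37810)/(-1873 + 7411) = ((9 - √(16 - 1*(-55))/2) + 37810)/(-1873 + 7411) = ((9 - √(16 + 55)/2) + 37810)/5538 = ((9 - √71/2) + 37810)*(1/5538) = (37819 - √71/2)*(1/5538) = 37819/5538 - √71/11076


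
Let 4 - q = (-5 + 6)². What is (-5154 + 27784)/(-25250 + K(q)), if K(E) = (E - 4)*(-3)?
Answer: -22630/25247 ≈ -0.89634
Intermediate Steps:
q = 3 (q = 4 - (-5 + 6)² = 4 - 1*1² = 4 - 1*1 = 4 - 1 = 3)
K(E) = 12 - 3*E (K(E) = (-4 + E)*(-3) = 12 - 3*E)
(-5154 + 27784)/(-25250 + K(q)) = (-5154 + 27784)/(-25250 + (12 - 3*3)) = 22630/(-25250 + (12 - 9)) = 22630/(-25250 + 3) = 22630/(-25247) = 22630*(-1/25247) = -22630/25247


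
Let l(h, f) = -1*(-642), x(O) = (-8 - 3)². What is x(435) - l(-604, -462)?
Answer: -521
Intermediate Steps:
x(O) = 121 (x(O) = (-11)² = 121)
l(h, f) = 642
x(435) - l(-604, -462) = 121 - 1*642 = 121 - 642 = -521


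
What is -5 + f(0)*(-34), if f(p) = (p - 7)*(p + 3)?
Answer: 709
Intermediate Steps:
f(p) = (-7 + p)*(3 + p)
-5 + f(0)*(-34) = -5 + (-21 + 0**2 - 4*0)*(-34) = -5 + (-21 + 0 + 0)*(-34) = -5 - 21*(-34) = -5 + 714 = 709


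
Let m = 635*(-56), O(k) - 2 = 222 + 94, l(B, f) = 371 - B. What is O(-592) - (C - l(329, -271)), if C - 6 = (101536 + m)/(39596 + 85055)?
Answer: 44060478/124651 ≈ 353.47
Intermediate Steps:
O(k) = 318 (O(k) = 2 + (222 + 94) = 2 + 316 = 318)
m = -35560
C = 813882/124651 (C = 6 + (101536 - 35560)/(39596 + 85055) = 6 + 65976/124651 = 813882/124651 ≈ 6.5293)
O(-592) - (C - l(329, -271)) = 318 - (813882/124651 - (371 - 1*329)) = 318 - (813882/124651 - (371 - 329)) = 318 - (813882/124651 - 1*42) = 318 - (813882/124651 - 42) = 318 - 1*(-4421460/124651) = 318 + 4421460/124651 = 44060478/124651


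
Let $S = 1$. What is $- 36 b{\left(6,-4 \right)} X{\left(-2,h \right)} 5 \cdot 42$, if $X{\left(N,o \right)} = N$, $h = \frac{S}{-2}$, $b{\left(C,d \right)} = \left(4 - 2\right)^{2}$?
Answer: $60480$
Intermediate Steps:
$b{\left(C,d \right)} = 4$ ($b{\left(C,d \right)} = 2^{2} = 4$)
$h = - \frac{1}{2}$ ($h = 1 \frac{1}{-2} = 1 \left(- \frac{1}{2}\right) = - \frac{1}{2} \approx -0.5$)
$- 36 b{\left(6,-4 \right)} X{\left(-2,h \right)} 5 \cdot 42 = - 36 \cdot 4 \left(-2\right) 5 \cdot 42 = - 36 \left(\left(-8\right) 5\right) 42 = \left(-36\right) \left(-40\right) 42 = 1440 \cdot 42 = 60480$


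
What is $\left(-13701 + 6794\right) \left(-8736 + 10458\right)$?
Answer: $-11893854$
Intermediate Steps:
$\left(-13701 + 6794\right) \left(-8736 + 10458\right) = \left(-6907\right) 1722 = -11893854$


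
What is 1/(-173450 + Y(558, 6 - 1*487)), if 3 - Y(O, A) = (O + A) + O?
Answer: -1/174082 ≈ -5.7444e-6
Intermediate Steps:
Y(O, A) = 3 - A - 2*O (Y(O, A) = 3 - ((O + A) + O) = 3 - ((A + O) + O) = 3 - (A + 2*O) = 3 + (-A - 2*O) = 3 - A - 2*O)
1/(-173450 + Y(558, 6 - 1*487)) = 1/(-173450 + (3 - (6 - 1*487) - 2*558)) = 1/(-173450 + (3 - (6 - 487) - 1116)) = 1/(-173450 + (3 - 1*(-481) - 1116)) = 1/(-173450 + (3 + 481 - 1116)) = 1/(-173450 - 632) = 1/(-174082) = -1/174082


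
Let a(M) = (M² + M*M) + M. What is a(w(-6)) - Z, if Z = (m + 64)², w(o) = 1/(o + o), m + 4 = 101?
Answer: -1866317/72 ≈ -25921.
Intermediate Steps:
m = 97 (m = -4 + 101 = 97)
w(o) = 1/(2*o)
Z = 25921 (Z = (97 + 64)² = 161² = 25921)
a(M) = M + 2*M² (a(M) = (M² + M²) + M = 2*M² + M = M + 2*M²)
a(w(-6)) - Z = ((½)/(-6))*(1 + 2*((½)/(-6))) - 1*25921 = ((½)*(-⅙))*(1 + 2*((½)*(-⅙))) - 25921 = -(1 + 2*(-1/12))/12 - 25921 = -(1 - ⅙)/12 - 25921 = -1/12*⅚ - 25921 = -5/72 - 25921 = -1866317/72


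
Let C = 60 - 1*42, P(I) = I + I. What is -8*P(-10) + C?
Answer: 178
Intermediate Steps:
P(I) = 2*I
C = 18 (C = 60 - 42 = 18)
-8*P(-10) + C = -16*(-10) + 18 = -8*(-20) + 18 = 160 + 18 = 178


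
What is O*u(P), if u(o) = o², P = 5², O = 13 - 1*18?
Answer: -3125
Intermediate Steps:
O = -5 (O = 13 - 18 = -5)
P = 25
O*u(P) = -5*25² = -5*625 = -3125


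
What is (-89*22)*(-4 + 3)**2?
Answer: -1958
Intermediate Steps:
(-89*22)*(-4 + 3)**2 = -1958*(-1)**2 = -1958*1 = -1958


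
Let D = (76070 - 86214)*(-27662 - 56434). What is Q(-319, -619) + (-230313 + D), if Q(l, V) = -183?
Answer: 852839328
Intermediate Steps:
D = 853069824 (D = -10144*(-84096) = 853069824)
Q(-319, -619) + (-230313 + D) = -183 + (-230313 + 853069824) = -183 + 852839511 = 852839328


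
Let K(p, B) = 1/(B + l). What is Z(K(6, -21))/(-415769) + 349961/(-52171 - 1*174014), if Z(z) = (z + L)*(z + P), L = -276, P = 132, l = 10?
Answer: -57471033346/39373446585 ≈ -1.4596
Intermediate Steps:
K(p, B) = 1/(10 + B) (K(p, B) = 1/(B + 10) = 1/(10 + B))
Z(z) = (-276 + z)*(132 + z) (Z(z) = (z - 276)*(z + 132) = (-276 + z)*(132 + z))
Z(K(6, -21))/(-415769) + 349961/(-52171 - 1*174014) = (-36432 + (1/(10 - 21))² - 144/(10 - 21))/(-415769) + 349961/(-52171 - 1*174014) = (-36432 + (1/(-11))² - 144/(-11))*(-1/415769) + 349961/(-52171 - 174014) = (-36432 + (-1/11)² - 144*(-1/11))*(-1/415769) + 349961/(-226185) = (-36432 + 1/121 + 144/11)*(-1/415769) + 349961*(-1/226185) = -4406687/121*(-1/415769) - 349961/226185 = 4406687/50308049 - 349961/226185 = -57471033346/39373446585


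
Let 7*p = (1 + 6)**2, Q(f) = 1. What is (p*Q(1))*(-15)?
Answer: -105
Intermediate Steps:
p = 7 (p = (1 + 6)**2/7 = (1/7)*7**2 = (1/7)*49 = 7)
(p*Q(1))*(-15) = (7*1)*(-15) = 7*(-15) = -105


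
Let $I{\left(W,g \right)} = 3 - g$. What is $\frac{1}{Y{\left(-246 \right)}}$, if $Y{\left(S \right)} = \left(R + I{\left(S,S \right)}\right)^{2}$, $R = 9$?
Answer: $\frac{1}{66564} \approx 1.5023 \cdot 10^{-5}$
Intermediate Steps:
$Y{\left(S \right)} = \left(12 - S\right)^{2}$ ($Y{\left(S \right)} = \left(9 - \left(-3 + S\right)\right)^{2} = \left(12 - S\right)^{2}$)
$\frac{1}{Y{\left(-246 \right)}} = \frac{1}{\left(-12 - 246\right)^{2}} = \frac{1}{\left(-258\right)^{2}} = \frac{1}{66564}$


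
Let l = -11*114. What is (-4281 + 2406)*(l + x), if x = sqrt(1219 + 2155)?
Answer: 2351250 - 1875*sqrt(3374) ≈ 2.2423e+6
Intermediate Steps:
x = sqrt(3374) ≈ 58.086
l = -1254
(-4281 + 2406)*(l + x) = (-4281 + 2406)*(-1254 + sqrt(3374)) = -1875*(-1254 + sqrt(3374)) = 2351250 - 1875*sqrt(3374)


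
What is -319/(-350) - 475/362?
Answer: -12693/31675 ≈ -0.40073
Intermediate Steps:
-319/(-350) - 475/362 = -319*(-1/350) - 475*1/362 = 319/350 - 475/362 = -12693/31675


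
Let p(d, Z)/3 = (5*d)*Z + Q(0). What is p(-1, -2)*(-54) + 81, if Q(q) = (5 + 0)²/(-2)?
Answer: 486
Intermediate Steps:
Q(q) = -25/2 (Q(q) = 5²*(-½) = 25*(-½) = -25/2)
p(d, Z) = -75/2 + 15*Z*d (p(d, Z) = 3*((5*d)*Z - 25/2) = 3*(5*Z*d - 25/2) = 3*(-25/2 + 5*Z*d) = -75/2 + 15*Z*d)
p(-1, -2)*(-54) + 81 = (-75/2 + 15*(-2)*(-1))*(-54) + 81 = (-75/2 + 30)*(-54) + 81 = -15/2*(-54) + 81 = 405 + 81 = 486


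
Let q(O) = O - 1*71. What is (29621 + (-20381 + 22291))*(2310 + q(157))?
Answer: 75548276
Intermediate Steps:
q(O) = -71 + O (q(O) = O - 71 = -71 + O)
(29621 + (-20381 + 22291))*(2310 + q(157)) = (29621 + (-20381 + 22291))*(2310 + (-71 + 157)) = (29621 + 1910)*(2310 + 86) = 31531*2396 = 75548276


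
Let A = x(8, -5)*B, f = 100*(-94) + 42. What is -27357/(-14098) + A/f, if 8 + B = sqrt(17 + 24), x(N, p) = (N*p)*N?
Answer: 109957963/65964542 + 160*sqrt(41)/4679 ≈ 1.8859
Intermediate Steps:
x(N, p) = p*N**2
B = -8 + sqrt(41) (B = -8 + sqrt(17 + 24) = -8 + sqrt(41) ≈ -1.5969)
f = -9358 (f = -9400 + 42 = -9358)
A = 2560 - 320*sqrt(41) (A = (-5*8**2)*(-8 + sqrt(41)) = (-5*64)*(-8 + sqrt(41)) = -320*(-8 + sqrt(41)) = 2560 - 320*sqrt(41) ≈ 511.00)
-27357/(-14098) + A/f = -27357/(-14098) + (2560 - 320*sqrt(41))/(-9358) = -27357*(-1/14098) + (2560 - 320*sqrt(41))*(-1/9358) = 27357/14098 + (-1280/4679 + 160*sqrt(41)/4679) = 109957963/65964542 + 160*sqrt(41)/4679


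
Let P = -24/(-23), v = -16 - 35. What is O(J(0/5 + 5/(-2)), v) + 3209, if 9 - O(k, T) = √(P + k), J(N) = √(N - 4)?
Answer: 3218 - √(2208 + 1058*I*√26)/46 ≈ 3216.6 - 0.92502*I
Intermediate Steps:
v = -51
P = 24/23 (P = -24*(-1/23) = 24/23 ≈ 1.0435)
J(N) = √(-4 + N)
O(k, T) = 9 - √(24/23 + k)
O(J(0/5 + 5/(-2)), v) + 3209 = (9 - √(552 + 529*√(-4 + (0/5 + 5/(-2))))/23) + 3209 = (9 - √(552 + 529*√(-4 + (0*(⅕) + 5*(-½))))/23) + 3209 = (9 - √(552 + 529*√(-4 + (0 - 5/2)))/23) + 3209 = (9 - √(552 + 529*√(-4 - 5/2))/23) + 3209 = (9 - √(552 + 529*√(-13/2))/23) + 3209 = (9 - √(552 + 529*(I*√26/2))/23) + 3209 = (9 - √(552 + 529*I*√26/2)/23) + 3209 = 3218 - √(552 + 529*I*√26/2)/23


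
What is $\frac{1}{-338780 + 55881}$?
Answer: $- \frac{1}{282899} \approx -3.5348 \cdot 10^{-6}$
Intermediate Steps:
$\frac{1}{-338780 + 55881} = \frac{1}{-282899} = - \frac{1}{282899}$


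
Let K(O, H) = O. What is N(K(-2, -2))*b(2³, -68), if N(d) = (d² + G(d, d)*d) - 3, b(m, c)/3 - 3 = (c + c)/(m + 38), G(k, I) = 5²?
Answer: -147/23 ≈ -6.3913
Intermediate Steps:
G(k, I) = 25
b(m, c) = 9 + 6*c/(38 + m) (b(m, c) = 9 + 3*((c + c)/(m + 38)) = 9 + 3*((2*c)/(38 + m)) = 9 + 3*(2*c/(38 + m)) = 9 + 6*c/(38 + m))
N(d) = -3 + d² + 25*d (N(d) = (d² + 25*d) - 3 = -3 + d² + 25*d)
N(K(-2, -2))*b(2³, -68) = (-3 + (-2)² + 25*(-2))*(3*(114 + 2*(-68) + 3*2³)/(38 + 2³)) = (-3 + 4 - 50)*(3*(114 - 136 + 3*8)/(38 + 8)) = -147*(114 - 136 + 24)/46 = -147*2/46 = -49*3/23 = -147/23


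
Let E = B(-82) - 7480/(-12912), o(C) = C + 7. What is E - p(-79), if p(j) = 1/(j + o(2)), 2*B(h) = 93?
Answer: 2660317/56490 ≈ 47.094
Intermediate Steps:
o(C) = 7 + C
B(h) = 93/2 (B(h) = (½)*93 = 93/2)
E = 37993/807 (E = 93/2 - 7480/(-12912) = 93/2 - 7480*(-1/12912) = 93/2 + 935/1614 = 37993/807 ≈ 47.079)
p(j) = 1/(9 + j) (p(j) = 1/(j + (7 + 2)) = 1/(j + 9) = 1/(9 + j))
E - p(-79) = 37993/807 - 1/(9 - 79) = 37993/807 - 1/(-70) = 37993/807 - 1*(-1/70) = 37993/807 + 1/70 = 2660317/56490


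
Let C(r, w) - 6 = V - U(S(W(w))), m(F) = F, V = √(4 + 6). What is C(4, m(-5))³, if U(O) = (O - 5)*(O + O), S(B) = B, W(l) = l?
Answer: -833404 + 26518*√10 ≈ -7.4955e+5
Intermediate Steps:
U(O) = 2*O*(-5 + O) (U(O) = (-5 + O)*(2*O) = 2*O*(-5 + O))
V = √10 ≈ 3.1623
C(r, w) = 6 + √10 - 2*w*(-5 + w) (C(r, w) = 6 + (√10 - 2*w*(-5 + w)) = 6 + √10 - 2*w*(-5 + w))
C(4, m(-5))³ = (6 + √10 - 2*(-5)*(-5 - 5))³ = (6 + √10 - 2*(-5)*(-10))³ = (6 + √10 - 100)³ = (-94 + √10)³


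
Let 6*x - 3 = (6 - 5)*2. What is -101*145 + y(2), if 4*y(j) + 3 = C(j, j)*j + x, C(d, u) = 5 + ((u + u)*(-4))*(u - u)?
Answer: -351433/24 ≈ -14643.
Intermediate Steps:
C(d, u) = 5 (C(d, u) = 5 + ((2*u)*(-4))*0 = 5 - 8*u*0 = 5 + 0 = 5)
x = ⅚ (x = ½ + ((6 - 5)*2)/6 = ½ + (1*2)/6 = ½ + (⅙)*2 = ½ + ⅓ = ⅚ ≈ 0.83333)
y(j) = -13/24 + 5*j/4 (y(j) = -¾ + (5*j + ⅚)/4 = -¾ + (⅚ + 5*j)/4 = -¾ + (5/24 + 5*j/4) = -13/24 + 5*j/4)
-101*145 + y(2) = -101*145 + (-13/24 + (5/4)*2) = -14645 + (-13/24 + 5/2) = -14645 + 47/24 = -351433/24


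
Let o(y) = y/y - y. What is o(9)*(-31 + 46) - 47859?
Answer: -47979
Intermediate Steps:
o(y) = 1 - y
o(9)*(-31 + 46) - 47859 = (1 - 1*9)*(-31 + 46) - 47859 = (1 - 9)*15 - 47859 = -8*15 - 47859 = -120 - 47859 = -47979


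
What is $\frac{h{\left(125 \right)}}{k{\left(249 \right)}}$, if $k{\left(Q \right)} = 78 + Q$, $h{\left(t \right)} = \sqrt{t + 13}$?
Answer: $\frac{\sqrt{138}}{327} \approx 0.035925$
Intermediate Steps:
$h{\left(t \right)} = \sqrt{13 + t}$
$\frac{h{\left(125 \right)}}{k{\left(249 \right)}} = \frac{\sqrt{13 + 125}}{78 + 249} = \frac{\sqrt{138}}{327}$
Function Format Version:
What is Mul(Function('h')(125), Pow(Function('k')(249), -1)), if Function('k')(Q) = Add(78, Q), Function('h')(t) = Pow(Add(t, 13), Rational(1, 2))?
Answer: Mul(Rational(1, 327), Pow(138, Rational(1, 2))) ≈ 0.035925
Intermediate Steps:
Function('h')(t) = Pow(Add(13, t), Rational(1, 2))
Mul(Function('h')(125), Pow(Function('k')(249), -1)) = Mul(Pow(Add(13, 125), Rational(1, 2)), Pow(Add(78, 249), -1)) = Mul(Pow(138, Rational(1, 2)), Pow(327, -1)) = Mul(Pow(138, Rational(1, 2)), Rational(1, 327)) = Mul(Rational(1, 327), Pow(138, Rational(1, 2)))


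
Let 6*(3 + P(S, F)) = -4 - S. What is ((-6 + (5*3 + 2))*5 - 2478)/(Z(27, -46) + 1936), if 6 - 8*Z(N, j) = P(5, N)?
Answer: -38768/30997 ≈ -1.2507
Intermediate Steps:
P(S, F) = -11/3 - S/6 (P(S, F) = -3 + (-4 - S)/6 = -3 + (-2/3 - S/6) = -11/3 - S/6)
Z(N, j) = 21/16 (Z(N, j) = 3/4 - (-11/3 - 1/6*5)/8 = 3/4 - (-11/3 - 5/6)/8 = 3/4 - 1/8*(-9/2) = 3/4 + 9/16 = 21/16)
((-6 + (5*3 + 2))*5 - 2478)/(Z(27, -46) + 1936) = ((-6 + (5*3 + 2))*5 - 2478)/(21/16 + 1936) = ((-6 + (15 + 2))*5 - 2478)/(30997/16) = ((-6 + 17)*5 - 2478)*(16/30997) = (11*5 - 2478)*(16/30997) = (55 - 2478)*(16/30997) = -2423*16/30997 = -38768/30997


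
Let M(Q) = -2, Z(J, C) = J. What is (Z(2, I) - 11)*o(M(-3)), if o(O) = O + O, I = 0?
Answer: 36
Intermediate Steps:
o(O) = 2*O
(Z(2, I) - 11)*o(M(-3)) = (2 - 11)*(2*(-2)) = -9*(-4) = 36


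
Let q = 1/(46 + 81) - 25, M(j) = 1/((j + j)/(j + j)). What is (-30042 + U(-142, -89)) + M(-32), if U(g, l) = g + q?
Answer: -3836415/127 ≈ -30208.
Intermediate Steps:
M(j) = 1 (M(j) = 1/((2*j)/((2*j))) = 1/((2*j)*(1/(2*j))) = 1/1 = 1)
q = -3174/127 (q = 1/127 - 25 = -3174/127 ≈ -24.992)
U(g, l) = -3174/127 + g (U(g, l) = g - 3174/127 = -3174/127 + g)
(-30042 + U(-142, -89)) + M(-32) = (-30042 + (-3174/127 - 142)) + 1 = (-30042 - 21208/127) + 1 = -3836542/127 + 1 = -3836415/127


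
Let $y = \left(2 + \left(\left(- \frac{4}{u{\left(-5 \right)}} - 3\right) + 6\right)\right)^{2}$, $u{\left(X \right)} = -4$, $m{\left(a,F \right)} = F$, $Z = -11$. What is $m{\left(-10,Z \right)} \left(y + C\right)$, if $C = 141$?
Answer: $-1947$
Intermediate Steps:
$y = 36$ ($y = \left(2 + \left(\left(- \frac{4}{-4} - 3\right) + 6\right)\right)^{2} = \left(2 + \left(\left(\left(-4\right) \left(- \frac{1}{4}\right) - 3\right) + 6\right)\right)^{2} = \left(2 + \left(\left(1 - 3\right) + 6\right)\right)^{2} = \left(2 + \left(-2 + 6\right)\right)^{2} = \left(2 + 4\right)^{2} = 6^{2} = 36$)
$m{\left(-10,Z \right)} \left(y + C\right) = - 11 \left(36 + 141\right) = \left(-11\right) 177 = -1947$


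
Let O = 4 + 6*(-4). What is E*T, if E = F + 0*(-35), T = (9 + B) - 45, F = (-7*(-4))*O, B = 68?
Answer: -17920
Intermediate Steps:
O = -20 (O = 4 - 24 = -20)
F = -560 (F = -7*(-4)*(-20) = 28*(-20) = -560)
T = 32 (T = (9 + 68) - 45 = 77 - 45 = 32)
E = -560 (E = -560 + 0*(-35) = -560 + 0 = -560)
E*T = -560*32 = -17920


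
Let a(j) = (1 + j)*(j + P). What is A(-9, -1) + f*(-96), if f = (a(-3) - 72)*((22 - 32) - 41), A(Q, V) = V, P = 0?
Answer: -323137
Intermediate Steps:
a(j) = j*(1 + j) (a(j) = (1 + j)*(j + 0) = (1 + j)*j = j*(1 + j))
f = 3366 (f = (-3*(1 - 3) - 72)*((22 - 32) - 41) = (-3*(-2) - 72)*(-10 - 41) = (6 - 72)*(-51) = -66*(-51) = 3366)
A(-9, -1) + f*(-96) = -1 + 3366*(-96) = -1 - 323136 = -323137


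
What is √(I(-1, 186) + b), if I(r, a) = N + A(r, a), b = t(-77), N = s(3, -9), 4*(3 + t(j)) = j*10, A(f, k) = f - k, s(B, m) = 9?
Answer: 3*I*√166/2 ≈ 19.326*I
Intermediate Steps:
t(j) = -3 + 5*j/2 (t(j) = -3 + (j*10)/4 = -3 + (10*j)/4 = -3 + 5*j/2)
N = 9
b = -391/2 (b = -3 + (5/2)*(-77) = -3 - 385/2 = -391/2 ≈ -195.50)
I(r, a) = 9 + r - a (I(r, a) = 9 + (r - a) = 9 + r - a)
√(I(-1, 186) + b) = √((9 - 1 - 1*186) - 391/2) = √((9 - 1 - 186) - 391/2) = √(-178 - 391/2) = √(-747/2) = 3*I*√166/2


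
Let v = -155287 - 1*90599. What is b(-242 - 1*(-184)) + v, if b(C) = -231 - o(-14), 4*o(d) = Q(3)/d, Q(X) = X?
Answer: -13782549/56 ≈ -2.4612e+5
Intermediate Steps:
v = -245886 (v = -155287 - 90599 = -245886)
o(d) = 3/(4*d) (o(d) = (3/d)/4 = 3/(4*d))
b(C) = -12933/56 (b(C) = -231 - 3/(4*(-14)) = -231 - 3*(-1)/(4*14) = -231 - 1*(-3/56) = -231 + 3/56 = -12933/56)
b(-242 - 1*(-184)) + v = -12933/56 - 245886 = -13782549/56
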